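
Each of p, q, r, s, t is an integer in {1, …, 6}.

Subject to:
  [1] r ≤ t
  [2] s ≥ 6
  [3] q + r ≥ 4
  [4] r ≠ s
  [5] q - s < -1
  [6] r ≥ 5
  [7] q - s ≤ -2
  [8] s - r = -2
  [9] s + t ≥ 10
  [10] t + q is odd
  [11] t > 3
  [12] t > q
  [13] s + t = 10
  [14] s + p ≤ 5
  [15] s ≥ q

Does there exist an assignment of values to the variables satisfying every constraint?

From constraint 2: s ≥ 6. From constraints 1 and 6: t ≥ r ≥ 5. Hence s + t ≥ 11. But constraint 13 requires s + t = 10, and 10 < 11. Contradiction.

Unsatisfiable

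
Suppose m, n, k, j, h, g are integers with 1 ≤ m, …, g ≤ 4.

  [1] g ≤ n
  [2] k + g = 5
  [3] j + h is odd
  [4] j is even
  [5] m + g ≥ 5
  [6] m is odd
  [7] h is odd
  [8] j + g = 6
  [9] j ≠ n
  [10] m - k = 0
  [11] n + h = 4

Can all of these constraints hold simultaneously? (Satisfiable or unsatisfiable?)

Satisfiable

Try m = 3, n = 3, k = 3, j = 4, h = 1, g = 2.
Check constraint 2: k + g = 5; constraint 5: m + g = 5; constraint 8: j + g = 6. The remaining constraints are straightforward to verify.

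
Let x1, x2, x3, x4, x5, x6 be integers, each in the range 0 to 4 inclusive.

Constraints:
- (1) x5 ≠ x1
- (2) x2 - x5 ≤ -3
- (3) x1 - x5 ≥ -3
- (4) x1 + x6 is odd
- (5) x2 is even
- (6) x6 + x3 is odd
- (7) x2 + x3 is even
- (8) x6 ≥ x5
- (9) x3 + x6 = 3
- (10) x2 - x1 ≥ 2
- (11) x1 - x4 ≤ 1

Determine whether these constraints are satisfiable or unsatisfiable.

Constraints 2, 3, and 10 give x2 − x1 ≥ 2, x1 − x5 ≥ -3, x5 − x2 ≥ 3.
Adding all 3 inequalities: the left sides telescope to 0, and the right sides sum to 2 + (-3) + 3 = 2. So 0 ≥ 2, which is false.

Unsatisfiable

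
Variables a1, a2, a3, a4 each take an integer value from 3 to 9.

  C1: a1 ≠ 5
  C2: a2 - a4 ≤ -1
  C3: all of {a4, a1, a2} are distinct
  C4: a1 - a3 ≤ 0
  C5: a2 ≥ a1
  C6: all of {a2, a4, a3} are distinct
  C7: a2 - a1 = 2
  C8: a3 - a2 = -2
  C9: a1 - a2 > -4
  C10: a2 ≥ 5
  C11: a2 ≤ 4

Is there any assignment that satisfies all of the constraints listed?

Unsatisfiable

From constraint 10: a2 ≥ 5. From constraint 11: a2 ≤ 4. But 4 < 5, so no value of a2 works.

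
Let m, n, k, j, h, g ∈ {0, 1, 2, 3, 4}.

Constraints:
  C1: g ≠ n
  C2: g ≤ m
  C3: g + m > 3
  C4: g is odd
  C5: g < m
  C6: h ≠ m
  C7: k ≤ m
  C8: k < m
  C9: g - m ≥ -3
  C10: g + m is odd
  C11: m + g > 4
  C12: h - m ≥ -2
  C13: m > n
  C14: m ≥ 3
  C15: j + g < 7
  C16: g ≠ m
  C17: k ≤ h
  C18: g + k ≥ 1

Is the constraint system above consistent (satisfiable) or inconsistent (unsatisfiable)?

Take m = 4, n = 3, k = 0, j = 3, h = 3, g = 1. Then constraint 3: g + m = 5; constraint 9: g - m = -3; constraint 11: m + g = 5, and every other listed constraint is also met.

Satisfiable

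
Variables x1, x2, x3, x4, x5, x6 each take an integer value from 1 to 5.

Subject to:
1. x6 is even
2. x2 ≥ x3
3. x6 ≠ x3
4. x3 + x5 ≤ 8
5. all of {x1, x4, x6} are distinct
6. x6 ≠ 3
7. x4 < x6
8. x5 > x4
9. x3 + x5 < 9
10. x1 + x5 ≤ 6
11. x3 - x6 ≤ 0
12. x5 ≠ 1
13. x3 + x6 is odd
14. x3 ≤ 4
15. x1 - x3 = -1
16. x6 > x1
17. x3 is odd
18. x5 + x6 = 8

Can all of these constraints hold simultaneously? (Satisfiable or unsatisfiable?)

Satisfiable

Take x1 = 2, x2 = 3, x3 = 3, x4 = 3, x5 = 4, x6 = 4. Then constraint 4: x3 + x5 = 7; constraint 9: x3 + x5 = 7, and every other listed constraint is also met.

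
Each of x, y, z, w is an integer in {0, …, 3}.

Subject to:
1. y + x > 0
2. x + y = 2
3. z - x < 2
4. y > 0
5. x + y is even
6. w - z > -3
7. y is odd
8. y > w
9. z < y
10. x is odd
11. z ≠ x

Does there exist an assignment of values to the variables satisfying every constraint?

Satisfiable

Take x = 1, y = 1, z = 0, w = 0. Then constraint 1: y + x = 2; constraint 2: x + y = 2, and every other listed constraint is also met.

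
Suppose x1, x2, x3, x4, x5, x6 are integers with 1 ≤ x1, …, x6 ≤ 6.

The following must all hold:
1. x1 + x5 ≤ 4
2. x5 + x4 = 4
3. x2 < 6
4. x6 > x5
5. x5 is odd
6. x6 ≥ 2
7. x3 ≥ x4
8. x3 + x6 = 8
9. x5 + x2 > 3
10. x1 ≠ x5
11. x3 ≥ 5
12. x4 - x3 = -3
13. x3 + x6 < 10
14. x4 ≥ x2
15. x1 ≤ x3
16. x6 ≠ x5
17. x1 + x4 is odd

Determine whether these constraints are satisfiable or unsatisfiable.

Satisfiable

The assignment x1 = 2, x2 = 3, x3 = 6, x4 = 3, x5 = 1, x6 = 2 works:
  constraint 1 holds since x1 + x5 = 3.
  constraint 2 holds since x5 + x4 = 4.
The rest check out directly.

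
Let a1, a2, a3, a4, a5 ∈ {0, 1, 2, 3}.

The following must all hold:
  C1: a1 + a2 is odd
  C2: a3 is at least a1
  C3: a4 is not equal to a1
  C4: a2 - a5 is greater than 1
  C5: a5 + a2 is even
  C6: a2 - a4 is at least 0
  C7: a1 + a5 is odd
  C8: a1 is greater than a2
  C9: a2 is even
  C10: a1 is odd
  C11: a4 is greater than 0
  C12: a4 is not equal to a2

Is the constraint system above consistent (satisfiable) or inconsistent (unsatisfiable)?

Take a1 = 3, a2 = 2, a3 = 3, a4 = 1, a5 = 0. Then constraint 4: a2 - a5 = 2; constraint 6: a2 - a4 = 1, and every other listed constraint is also met.

Satisfiable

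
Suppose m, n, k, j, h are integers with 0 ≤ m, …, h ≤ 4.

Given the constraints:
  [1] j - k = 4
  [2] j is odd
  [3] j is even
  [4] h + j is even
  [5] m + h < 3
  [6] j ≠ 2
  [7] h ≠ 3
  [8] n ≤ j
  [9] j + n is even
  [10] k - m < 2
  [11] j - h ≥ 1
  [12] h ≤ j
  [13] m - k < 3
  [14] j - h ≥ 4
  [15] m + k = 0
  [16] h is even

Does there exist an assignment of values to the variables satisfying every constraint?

Unsatisfiable

Constraint 16 makes h even and constraint 2 makes j odd, so h + j must be odd. Constraint 4 says h + j is even — contradiction.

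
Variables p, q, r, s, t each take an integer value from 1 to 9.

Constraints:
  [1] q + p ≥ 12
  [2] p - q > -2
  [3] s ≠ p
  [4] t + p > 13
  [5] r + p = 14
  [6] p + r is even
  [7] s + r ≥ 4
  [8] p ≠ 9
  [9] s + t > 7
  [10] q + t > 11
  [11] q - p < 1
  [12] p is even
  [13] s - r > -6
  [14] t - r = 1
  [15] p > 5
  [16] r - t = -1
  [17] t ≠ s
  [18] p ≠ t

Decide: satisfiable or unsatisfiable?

One satisfying assignment is p = 8, q = 7, r = 6, s = 1, t = 7.
For the less obvious constraints — constraint 1: q + p = 15; constraint 2: p - q = 1; constraint 4: t + p = 15 — and the others hold by inspection.

Satisfiable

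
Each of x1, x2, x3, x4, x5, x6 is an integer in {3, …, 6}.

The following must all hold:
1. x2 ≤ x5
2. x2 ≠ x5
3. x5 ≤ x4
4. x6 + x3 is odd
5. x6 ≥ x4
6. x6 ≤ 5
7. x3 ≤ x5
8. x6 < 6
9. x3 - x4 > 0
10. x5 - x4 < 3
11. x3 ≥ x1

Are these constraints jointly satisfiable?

Unsatisfiable

Constraints 3, 7, and 9 give x5 ≤ x4, x4 < x3, x3 ≤ x5. Chaining: x5 ≤ x4 < x3 ≤ x5, which forces x5 < x5 — impossible.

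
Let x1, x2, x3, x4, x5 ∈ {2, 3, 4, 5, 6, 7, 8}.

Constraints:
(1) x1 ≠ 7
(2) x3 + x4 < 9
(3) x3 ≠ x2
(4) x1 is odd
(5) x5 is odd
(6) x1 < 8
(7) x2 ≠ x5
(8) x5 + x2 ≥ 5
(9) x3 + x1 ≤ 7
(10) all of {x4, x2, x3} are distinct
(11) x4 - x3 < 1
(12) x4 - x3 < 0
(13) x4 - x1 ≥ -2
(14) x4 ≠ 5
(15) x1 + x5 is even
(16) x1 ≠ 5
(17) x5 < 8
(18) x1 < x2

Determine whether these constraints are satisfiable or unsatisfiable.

One satisfying assignment is x1 = 3, x2 = 5, x3 = 4, x4 = 3, x5 = 3.
For the less obvious constraints — constraint 2: x3 + x4 = 7; constraint 8: x5 + x2 = 8 — and the others hold by inspection.

Satisfiable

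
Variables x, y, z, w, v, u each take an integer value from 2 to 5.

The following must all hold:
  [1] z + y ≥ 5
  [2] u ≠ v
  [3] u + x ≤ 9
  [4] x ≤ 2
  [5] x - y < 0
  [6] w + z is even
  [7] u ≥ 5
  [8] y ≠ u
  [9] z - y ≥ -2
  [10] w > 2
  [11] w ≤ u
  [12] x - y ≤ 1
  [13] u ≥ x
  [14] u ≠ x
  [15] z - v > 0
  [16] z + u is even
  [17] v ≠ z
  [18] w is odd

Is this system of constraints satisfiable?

Setting (x, y, z, w, v, u) = (2, 3, 3, 5, 2, 5) satisfies everything: constraint 1: z + y = 6; constraint 3: u + x = 7; constraint 5: x - y = -1, and the others follow.

Satisfiable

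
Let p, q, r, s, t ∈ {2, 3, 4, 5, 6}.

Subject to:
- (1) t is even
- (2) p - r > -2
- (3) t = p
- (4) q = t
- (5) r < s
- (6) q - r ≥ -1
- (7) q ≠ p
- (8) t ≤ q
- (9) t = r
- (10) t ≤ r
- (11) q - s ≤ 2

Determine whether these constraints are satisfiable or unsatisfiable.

Unsatisfiable

From constraints 3 and 4, q = t = p, so q = p. But constraint 7 says q ≠ p. Contradiction.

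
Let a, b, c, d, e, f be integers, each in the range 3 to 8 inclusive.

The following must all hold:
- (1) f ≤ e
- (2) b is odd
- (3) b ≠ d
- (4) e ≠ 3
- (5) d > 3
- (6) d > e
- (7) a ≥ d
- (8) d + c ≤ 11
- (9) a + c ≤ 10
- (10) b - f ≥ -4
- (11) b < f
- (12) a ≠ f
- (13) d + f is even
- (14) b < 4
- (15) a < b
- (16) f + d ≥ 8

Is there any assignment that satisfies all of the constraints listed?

Constraints 1, 6, 7, 11, and 15 give e < d, d ≤ a, a < b, b < f, f ≤ e. Chaining: e < d ≤ a < b < f ≤ e, which forces e < e — impossible.

Unsatisfiable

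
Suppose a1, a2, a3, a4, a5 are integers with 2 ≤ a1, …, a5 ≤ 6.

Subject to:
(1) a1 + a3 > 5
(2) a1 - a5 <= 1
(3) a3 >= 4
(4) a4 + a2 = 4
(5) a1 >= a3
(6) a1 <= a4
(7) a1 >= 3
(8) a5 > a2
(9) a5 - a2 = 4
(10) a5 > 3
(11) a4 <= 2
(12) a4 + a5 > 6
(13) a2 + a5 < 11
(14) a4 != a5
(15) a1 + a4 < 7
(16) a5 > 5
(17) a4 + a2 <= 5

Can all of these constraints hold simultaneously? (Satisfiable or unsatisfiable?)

From constraints 3 and 5: a1 ≥ a3 and a3 ≥ 4, so a1 ≥ 4. From constraints 6 and 11: a1 ≤ a4 and a4 ≤ 2, so a1 ≤ 2. But 2 < 4, so no value of a1 works.

Unsatisfiable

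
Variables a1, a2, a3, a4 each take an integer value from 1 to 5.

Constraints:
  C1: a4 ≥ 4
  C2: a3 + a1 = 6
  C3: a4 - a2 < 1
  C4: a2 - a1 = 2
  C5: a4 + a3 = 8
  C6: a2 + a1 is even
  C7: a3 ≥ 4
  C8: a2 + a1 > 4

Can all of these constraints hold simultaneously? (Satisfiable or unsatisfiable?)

The assignment a1 = 2, a2 = 4, a3 = 4, a4 = 4 works:
  constraint 2 holds since a3 + a1 = 6.
  constraint 3 holds since a4 - a2 = 0.
  constraint 4 holds since a2 - a1 = 2.
The rest check out directly.

Satisfiable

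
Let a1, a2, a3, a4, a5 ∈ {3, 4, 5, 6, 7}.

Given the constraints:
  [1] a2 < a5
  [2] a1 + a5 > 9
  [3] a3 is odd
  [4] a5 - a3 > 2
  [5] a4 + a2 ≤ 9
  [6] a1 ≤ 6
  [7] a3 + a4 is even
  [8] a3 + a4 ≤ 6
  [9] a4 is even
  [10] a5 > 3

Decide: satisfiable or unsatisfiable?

Constraint 3 makes a3 odd and constraint 9 makes a4 even, so a3 + a4 must be odd. Constraint 7 says a3 + a4 is even — contradiction.

Unsatisfiable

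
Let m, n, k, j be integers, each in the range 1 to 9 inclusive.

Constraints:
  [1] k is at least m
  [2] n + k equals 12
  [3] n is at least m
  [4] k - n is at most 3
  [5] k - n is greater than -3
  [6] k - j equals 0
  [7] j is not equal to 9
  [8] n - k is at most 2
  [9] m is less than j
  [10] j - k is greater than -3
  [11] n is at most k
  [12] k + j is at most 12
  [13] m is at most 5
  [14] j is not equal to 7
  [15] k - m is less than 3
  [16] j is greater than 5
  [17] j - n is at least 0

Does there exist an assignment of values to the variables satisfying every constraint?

Satisfiable

Setting (m, n, k, j) = (5, 6, 6, 6) satisfies everything: constraint 2: n + k = 12; constraint 4: k - n = 0, and the others follow.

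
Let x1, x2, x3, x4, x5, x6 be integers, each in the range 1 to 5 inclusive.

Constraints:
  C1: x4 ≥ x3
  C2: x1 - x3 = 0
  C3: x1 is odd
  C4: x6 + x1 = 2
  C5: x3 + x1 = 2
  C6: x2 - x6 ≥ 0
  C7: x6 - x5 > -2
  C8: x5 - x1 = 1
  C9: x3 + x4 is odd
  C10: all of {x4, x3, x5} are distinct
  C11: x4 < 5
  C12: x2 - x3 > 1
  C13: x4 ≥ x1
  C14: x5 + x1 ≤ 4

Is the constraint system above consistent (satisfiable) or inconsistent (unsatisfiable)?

Satisfiable

Try x1 = 1, x2 = 3, x3 = 1, x4 = 4, x5 = 2, x6 = 1.
Check constraint 2: x1 - x3 = 0; constraint 4: x6 + x1 = 2. The remaining constraints are straightforward to verify.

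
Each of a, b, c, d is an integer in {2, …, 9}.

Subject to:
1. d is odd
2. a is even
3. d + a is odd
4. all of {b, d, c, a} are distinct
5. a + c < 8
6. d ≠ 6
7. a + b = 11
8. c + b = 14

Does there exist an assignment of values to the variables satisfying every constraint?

Satisfiable

Try a = 2, b = 9, c = 5, d = 3.
Check constraint 5: a + c = 7; constraint 7: a + b = 11; constraint 8: c + b = 14. The remaining constraints are straightforward to verify.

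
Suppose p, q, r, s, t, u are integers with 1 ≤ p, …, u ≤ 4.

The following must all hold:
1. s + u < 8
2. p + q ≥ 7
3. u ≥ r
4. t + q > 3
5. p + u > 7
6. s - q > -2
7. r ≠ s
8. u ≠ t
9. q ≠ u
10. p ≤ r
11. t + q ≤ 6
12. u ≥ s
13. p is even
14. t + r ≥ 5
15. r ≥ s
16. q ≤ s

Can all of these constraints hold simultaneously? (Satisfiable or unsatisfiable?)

Satisfiable

One satisfying assignment is p = 4, q = 3, r = 4, s = 3, t = 3, u = 4.
For the less obvious constraints — constraint 1: s + u = 7; constraint 2: p + q = 7; constraint 4: t + q = 6 — and the others hold by inspection.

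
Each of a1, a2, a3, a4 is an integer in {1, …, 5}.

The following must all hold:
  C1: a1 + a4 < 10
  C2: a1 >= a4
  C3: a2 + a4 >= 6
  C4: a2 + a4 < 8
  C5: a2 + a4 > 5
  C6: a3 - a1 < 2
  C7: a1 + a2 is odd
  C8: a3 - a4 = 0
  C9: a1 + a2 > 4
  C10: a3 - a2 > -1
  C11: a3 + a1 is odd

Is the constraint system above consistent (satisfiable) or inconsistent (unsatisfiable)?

Take a1 = 5, a2 = 2, a3 = 4, a4 = 4. Then constraint 1: a1 + a4 = 9; constraint 3: a2 + a4 = 6; constraint 4: a2 + a4 = 6, and every other listed constraint is also met.

Satisfiable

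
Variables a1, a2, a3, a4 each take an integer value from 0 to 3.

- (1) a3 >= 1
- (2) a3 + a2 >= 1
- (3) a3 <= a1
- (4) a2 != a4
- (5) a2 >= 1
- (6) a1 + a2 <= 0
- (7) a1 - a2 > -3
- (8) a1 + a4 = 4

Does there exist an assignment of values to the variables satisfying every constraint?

From constraints 1 and 3: a1 ≥ a3 ≥ 1. From constraint 5: a2 ≥ 1. Hence a1 + a2 ≥ 2. But constraint 6 requires a1 + a2 ≤ 0, and 0 < 2. Contradiction.

Unsatisfiable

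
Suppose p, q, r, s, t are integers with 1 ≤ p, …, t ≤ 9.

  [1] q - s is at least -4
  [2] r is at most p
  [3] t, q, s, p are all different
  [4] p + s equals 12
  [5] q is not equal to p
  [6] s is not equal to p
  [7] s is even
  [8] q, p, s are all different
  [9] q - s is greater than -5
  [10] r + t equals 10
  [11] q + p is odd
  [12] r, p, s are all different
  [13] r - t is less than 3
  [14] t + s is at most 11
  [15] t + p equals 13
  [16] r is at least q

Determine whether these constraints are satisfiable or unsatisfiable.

Satisfiable

Take p = 8, q = 1, r = 5, s = 4, t = 5. Then constraint 1: q - s = -3; constraint 4: p + s = 12, and every other listed constraint is also met.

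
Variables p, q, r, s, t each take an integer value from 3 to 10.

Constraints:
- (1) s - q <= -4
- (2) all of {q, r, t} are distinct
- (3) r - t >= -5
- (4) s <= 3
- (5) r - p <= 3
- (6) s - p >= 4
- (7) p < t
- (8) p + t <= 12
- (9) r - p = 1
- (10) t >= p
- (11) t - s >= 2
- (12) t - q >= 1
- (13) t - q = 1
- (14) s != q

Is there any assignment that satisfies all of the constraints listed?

Unsatisfiable

Constraints 1, 3, 5, 6, and 12 give r − t ≥ -5, t − q ≥ 1, q − s ≥ 4, s − p ≥ 4, p − r ≥ -3.
Adding all 5 inequalities: the left sides telescope to 0, and the right sides sum to (-5) + 1 + 4 + 4 + (-3) = 1. So 0 ≥ 1, which is false.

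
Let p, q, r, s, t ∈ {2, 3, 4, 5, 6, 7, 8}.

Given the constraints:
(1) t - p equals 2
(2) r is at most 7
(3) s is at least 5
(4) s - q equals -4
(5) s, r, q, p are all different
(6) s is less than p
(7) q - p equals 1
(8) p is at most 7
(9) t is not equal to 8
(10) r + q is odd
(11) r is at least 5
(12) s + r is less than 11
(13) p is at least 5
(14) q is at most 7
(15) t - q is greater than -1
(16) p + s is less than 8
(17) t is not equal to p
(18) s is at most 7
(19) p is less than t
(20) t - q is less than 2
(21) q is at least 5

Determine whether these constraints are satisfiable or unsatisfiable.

Constraints 2, 3, 8, 11, 13, 14, 18, and 21 confine each of s, r, q, p to the 3 values {5, …, 7}.
Constraint 5 requires all 4 of them to be distinct, but only 3 values are available — impossible by the pigeonhole principle.

Unsatisfiable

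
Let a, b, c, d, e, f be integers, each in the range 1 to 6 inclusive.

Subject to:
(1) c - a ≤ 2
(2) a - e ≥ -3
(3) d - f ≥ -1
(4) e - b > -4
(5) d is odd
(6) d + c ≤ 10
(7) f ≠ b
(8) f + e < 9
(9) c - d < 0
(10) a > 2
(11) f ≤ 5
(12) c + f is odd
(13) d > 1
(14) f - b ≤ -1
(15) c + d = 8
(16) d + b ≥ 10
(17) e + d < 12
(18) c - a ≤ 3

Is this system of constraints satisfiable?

Take a = 3, b = 5, c = 3, d = 5, e = 4, f = 4. Then constraint 1: c - a = 0; constraint 2: a - e = -1, and every other listed constraint is also met.

Satisfiable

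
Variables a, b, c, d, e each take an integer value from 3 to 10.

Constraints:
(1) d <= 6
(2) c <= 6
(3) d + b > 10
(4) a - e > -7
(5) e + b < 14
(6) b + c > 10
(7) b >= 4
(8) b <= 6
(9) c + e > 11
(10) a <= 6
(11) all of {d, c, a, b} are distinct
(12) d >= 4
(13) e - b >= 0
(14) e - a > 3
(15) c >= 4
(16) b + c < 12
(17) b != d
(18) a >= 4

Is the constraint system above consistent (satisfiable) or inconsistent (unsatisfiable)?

Constraints 1, 2, 7, 8, 10, 12, 15, and 18 confine each of d, c, a, b to the 3 values {4, …, 6}.
Constraint 11 requires all 4 of them to be distinct, but only 3 values are available — impossible by the pigeonhole principle.

Unsatisfiable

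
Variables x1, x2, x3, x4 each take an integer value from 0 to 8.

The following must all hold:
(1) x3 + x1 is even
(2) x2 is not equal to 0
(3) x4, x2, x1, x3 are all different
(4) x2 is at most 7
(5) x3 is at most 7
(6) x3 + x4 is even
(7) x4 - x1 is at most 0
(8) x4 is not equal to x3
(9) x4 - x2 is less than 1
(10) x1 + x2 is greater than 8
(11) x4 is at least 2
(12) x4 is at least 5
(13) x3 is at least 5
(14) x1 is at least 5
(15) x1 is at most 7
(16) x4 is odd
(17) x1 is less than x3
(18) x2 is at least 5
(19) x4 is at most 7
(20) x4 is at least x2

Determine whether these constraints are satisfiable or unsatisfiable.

Unsatisfiable

Constraints 4, 5, 12, 13, 14, 15, 18, and 19 confine each of x4, x2, x1, x3 to the 3 values {5, …, 7}.
Constraint 3 requires all 4 of them to be distinct, but only 3 values are available — impossible by the pigeonhole principle.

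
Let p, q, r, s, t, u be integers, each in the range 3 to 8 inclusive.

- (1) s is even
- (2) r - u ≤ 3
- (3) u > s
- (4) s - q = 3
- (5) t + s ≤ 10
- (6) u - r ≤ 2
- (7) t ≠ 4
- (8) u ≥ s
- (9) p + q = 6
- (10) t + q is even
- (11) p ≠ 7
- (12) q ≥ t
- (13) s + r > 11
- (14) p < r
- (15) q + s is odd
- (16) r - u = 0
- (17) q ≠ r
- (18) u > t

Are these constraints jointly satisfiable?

Take p = 3, q = 3, r = 8, s = 6, t = 3, u = 8. Then constraint 2: r - u = 0; constraint 4: s - q = 3, and every other listed constraint is also met.

Satisfiable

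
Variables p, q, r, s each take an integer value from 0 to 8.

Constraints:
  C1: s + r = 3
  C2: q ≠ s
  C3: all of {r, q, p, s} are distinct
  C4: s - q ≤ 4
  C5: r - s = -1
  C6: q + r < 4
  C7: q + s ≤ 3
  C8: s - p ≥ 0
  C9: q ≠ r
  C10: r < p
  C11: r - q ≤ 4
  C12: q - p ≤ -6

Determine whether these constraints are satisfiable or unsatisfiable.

Constraints 4, 8, and 12 give s − p ≥ 0, p − q ≥ 6, q − s ≥ -4.
Adding all 3 inequalities: the left sides telescope to 0, and the right sides sum to 0 + 6 + (-4) = 2. So 0 ≥ 2, which is false.

Unsatisfiable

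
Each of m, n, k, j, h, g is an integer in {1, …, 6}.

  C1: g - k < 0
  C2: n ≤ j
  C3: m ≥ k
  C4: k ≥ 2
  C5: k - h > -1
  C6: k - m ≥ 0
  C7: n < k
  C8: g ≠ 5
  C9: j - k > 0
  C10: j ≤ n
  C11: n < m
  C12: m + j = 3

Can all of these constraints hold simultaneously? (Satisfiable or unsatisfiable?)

Unsatisfiable

Constraints 6, 9, 10, and 11 give k < j, j ≤ n, n < m, m ≤ k. Chaining: k < j ≤ n < m ≤ k, which forces k < k — impossible.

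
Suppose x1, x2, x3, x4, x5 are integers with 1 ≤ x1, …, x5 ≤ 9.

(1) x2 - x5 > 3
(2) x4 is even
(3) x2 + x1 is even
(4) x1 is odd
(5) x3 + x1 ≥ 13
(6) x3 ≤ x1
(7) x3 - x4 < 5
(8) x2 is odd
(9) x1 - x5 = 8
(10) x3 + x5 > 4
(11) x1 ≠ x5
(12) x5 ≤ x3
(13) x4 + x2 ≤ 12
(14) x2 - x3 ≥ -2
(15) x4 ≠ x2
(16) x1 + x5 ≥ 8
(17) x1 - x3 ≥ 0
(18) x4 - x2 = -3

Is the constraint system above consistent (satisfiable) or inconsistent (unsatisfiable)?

Satisfiable

Setting (x1, x2, x3, x4, x5) = (9, 7, 6, 4, 1) satisfies everything: constraint 1: x2 - x5 = 6; constraint 5: x3 + x1 = 15; constraint 7: x3 - x4 = 2, and the others follow.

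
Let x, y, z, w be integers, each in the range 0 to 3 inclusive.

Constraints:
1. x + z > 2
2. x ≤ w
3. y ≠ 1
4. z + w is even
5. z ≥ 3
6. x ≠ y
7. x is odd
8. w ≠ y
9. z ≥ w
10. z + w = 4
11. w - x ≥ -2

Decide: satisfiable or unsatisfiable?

Try x = 1, y = 3, z = 3, w = 1.
Check constraint 1: x + z = 4; constraint 10: z + w = 4. The remaining constraints are straightforward to verify.

Satisfiable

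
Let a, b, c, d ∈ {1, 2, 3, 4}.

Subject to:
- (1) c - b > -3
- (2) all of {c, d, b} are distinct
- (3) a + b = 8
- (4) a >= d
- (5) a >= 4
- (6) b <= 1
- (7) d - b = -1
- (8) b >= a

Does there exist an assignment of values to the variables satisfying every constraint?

Unsatisfiable

From constraint 5: a ≥ 4. From constraints 6 and 8: a ≤ b and b ≤ 1, so a ≤ 1. But 1 < 4, so no value of a works.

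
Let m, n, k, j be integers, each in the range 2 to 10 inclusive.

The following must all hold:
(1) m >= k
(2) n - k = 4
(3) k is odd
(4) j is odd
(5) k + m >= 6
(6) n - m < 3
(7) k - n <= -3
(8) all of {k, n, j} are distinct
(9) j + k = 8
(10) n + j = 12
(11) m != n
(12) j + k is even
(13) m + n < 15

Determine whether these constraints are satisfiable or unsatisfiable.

Satisfiable

Try m = 5, n = 7, k = 3, j = 5.
Check constraint 2: n - k = 4; constraint 5: k + m = 8. The remaining constraints are straightforward to verify.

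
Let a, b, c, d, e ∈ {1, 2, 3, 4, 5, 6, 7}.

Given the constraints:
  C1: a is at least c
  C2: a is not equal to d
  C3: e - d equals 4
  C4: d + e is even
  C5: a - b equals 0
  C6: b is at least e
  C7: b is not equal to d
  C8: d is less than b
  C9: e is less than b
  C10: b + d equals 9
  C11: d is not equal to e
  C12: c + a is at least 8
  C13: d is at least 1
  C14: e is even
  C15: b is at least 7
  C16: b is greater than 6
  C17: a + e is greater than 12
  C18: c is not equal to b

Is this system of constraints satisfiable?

Setting (a, b, c, d, e) = (7, 7, 2, 2, 6) satisfies everything: constraint 3: e - d = 4; constraint 5: a - b = 0; constraint 10: b + d = 9, and the others follow.

Satisfiable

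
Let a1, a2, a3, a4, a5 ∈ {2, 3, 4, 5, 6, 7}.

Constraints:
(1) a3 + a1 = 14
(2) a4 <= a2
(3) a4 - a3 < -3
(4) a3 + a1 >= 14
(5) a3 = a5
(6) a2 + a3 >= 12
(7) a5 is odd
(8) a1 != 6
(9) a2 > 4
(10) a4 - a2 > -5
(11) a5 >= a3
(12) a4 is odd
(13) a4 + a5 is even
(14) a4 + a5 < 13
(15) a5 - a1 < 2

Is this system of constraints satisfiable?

Take a1 = 7, a2 = 5, a3 = 7, a4 = 3, a5 = 7. Then constraint 1: a3 + a1 = 14; constraint 3: a4 - a3 = -4; constraint 4: a3 + a1 = 14, and every other listed constraint is also met.

Satisfiable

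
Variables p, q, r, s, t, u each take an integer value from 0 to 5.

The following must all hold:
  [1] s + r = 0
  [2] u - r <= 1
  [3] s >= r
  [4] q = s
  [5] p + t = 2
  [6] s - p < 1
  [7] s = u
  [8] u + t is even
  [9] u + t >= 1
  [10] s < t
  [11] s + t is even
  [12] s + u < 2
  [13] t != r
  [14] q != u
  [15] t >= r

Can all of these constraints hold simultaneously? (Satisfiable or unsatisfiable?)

From constraints 4 and 7, q = s = u, so q = u. But constraint 14 says q ≠ u. Contradiction.

Unsatisfiable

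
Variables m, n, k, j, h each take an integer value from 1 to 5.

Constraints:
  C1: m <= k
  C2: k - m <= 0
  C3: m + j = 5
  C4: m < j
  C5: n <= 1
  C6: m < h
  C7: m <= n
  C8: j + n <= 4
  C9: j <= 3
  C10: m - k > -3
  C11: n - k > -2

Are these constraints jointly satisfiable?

Unsatisfiable

From constraints 5 and 7: m ≤ n ≤ 1. From constraint 9: j ≤ 3. Hence m + j ≤ 4. But constraint 3 requires m + j = 5, and 5 > 4. Contradiction.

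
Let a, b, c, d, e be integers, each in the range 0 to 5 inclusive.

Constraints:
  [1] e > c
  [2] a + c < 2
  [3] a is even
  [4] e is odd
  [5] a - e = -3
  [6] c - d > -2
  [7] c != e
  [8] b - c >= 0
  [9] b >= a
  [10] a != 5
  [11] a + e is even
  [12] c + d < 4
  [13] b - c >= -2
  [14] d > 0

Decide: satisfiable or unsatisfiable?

Constraint 3 makes a even and constraint 4 makes e odd, so a + e must be odd. Constraint 11 says a + e is even — contradiction.

Unsatisfiable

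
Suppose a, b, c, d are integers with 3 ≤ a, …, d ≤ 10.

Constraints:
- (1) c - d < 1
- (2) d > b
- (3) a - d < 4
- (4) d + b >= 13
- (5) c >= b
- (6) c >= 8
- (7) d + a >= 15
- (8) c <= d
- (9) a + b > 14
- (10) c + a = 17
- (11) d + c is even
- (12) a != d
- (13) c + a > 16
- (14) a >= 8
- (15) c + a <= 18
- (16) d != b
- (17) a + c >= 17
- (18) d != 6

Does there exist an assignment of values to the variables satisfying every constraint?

Take a = 9, b = 7, c = 8, d = 8. Then constraint 1: c - d = 0; constraint 3: a - d = 1, and every other listed constraint is also met.

Satisfiable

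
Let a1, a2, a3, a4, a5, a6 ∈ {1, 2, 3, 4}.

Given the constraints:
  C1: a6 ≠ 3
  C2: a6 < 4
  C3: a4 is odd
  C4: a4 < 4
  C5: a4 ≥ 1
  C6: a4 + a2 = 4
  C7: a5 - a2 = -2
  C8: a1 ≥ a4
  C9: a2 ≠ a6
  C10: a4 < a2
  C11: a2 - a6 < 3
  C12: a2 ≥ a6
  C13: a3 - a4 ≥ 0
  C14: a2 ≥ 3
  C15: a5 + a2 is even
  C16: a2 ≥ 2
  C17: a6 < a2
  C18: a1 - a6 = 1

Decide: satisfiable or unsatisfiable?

Take a1 = 2, a2 = 3, a3 = 4, a4 = 1, a5 = 1, a6 = 1. Then constraint 6: a4 + a2 = 4; constraint 7: a5 - a2 = -2, and every other listed constraint is also met.

Satisfiable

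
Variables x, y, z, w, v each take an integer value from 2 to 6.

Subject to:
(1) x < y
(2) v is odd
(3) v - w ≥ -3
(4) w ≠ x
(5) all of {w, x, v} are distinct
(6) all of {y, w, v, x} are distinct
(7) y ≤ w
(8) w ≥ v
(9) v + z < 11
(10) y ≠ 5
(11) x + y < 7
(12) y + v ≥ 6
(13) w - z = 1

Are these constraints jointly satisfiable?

Satisfiable

Take x = 2, y = 4, z = 5, w = 6, v = 5. Then constraint 3: v - w = -1; constraint 9: v + z = 10, and every other listed constraint is also met.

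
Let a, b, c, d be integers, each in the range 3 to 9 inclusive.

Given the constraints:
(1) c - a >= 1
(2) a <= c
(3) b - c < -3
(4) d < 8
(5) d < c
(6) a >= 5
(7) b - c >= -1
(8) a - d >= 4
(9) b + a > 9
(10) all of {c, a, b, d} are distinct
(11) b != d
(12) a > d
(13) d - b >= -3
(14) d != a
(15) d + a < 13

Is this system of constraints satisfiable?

Constraints 1, 7, 8, and 13 give a − d ≥ 4, d − b ≥ -3, b − c ≥ -1, c − a ≥ 1.
Adding all 4 inequalities: the left sides telescope to 0, and the right sides sum to 4 + (-3) + (-1) + 1 = 1. So 0 ≥ 1, which is false.

Unsatisfiable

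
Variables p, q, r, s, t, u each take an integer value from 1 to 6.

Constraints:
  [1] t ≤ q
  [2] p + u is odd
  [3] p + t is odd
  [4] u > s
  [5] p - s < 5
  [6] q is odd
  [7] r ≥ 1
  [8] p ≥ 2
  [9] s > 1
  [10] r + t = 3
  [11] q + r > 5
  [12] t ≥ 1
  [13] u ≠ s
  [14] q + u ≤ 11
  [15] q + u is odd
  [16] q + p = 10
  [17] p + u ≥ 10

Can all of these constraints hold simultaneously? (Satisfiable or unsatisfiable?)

Take p = 5, q = 5, r = 1, s = 3, t = 2, u = 6. Then constraint 5: p - s = 2; constraint 10: r + t = 3, and every other listed constraint is also met.

Satisfiable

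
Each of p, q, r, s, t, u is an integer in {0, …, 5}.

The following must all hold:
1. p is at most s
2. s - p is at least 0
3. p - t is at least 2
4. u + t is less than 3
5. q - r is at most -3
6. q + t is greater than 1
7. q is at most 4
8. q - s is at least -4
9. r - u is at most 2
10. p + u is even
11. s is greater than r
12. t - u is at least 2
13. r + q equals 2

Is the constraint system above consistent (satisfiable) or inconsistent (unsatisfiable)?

Constraints 2, 3, 5, 8, 9, and 12 give p − t ≥ 2, t − u ≥ 2, u − r ≥ -2, r − q ≥ 3, q − s ≥ -4, s − p ≥ 0.
Adding all 6 inequalities: the left sides telescope to 0, and the right sides sum to 2 + 2 + (-2) + 3 + (-4) + 0 = 1. So 0 ≥ 1, which is false.

Unsatisfiable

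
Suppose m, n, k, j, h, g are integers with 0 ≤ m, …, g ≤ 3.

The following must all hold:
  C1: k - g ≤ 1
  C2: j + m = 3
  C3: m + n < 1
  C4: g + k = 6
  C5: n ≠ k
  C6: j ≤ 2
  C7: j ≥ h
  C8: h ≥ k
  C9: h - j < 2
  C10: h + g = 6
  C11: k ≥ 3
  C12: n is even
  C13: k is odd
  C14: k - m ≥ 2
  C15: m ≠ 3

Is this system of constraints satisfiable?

From constraints 8 and 11: h ≥ k and k ≥ 3, so h ≥ 3. From constraints 6 and 7: h ≤ j and j ≤ 2, so h ≤ 2. But 2 < 3, so no value of h works.

Unsatisfiable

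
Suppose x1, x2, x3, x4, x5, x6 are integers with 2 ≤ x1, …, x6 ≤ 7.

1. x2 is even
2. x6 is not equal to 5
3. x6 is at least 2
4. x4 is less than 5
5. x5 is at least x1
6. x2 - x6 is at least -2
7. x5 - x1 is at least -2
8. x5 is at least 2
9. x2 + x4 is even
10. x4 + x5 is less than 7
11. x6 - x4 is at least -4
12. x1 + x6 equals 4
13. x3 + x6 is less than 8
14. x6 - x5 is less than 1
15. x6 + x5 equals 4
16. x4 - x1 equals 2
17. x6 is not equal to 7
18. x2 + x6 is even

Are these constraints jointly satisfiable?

One satisfying assignment is x1 = 2, x2 = 2, x3 = 5, x4 = 4, x5 = 2, x6 = 2.
For the less obvious constraints — constraint 6: x2 - x6 = 0; constraint 7: x5 - x1 = 0; constraint 10: x4 + x5 = 6 — and the others hold by inspection.

Satisfiable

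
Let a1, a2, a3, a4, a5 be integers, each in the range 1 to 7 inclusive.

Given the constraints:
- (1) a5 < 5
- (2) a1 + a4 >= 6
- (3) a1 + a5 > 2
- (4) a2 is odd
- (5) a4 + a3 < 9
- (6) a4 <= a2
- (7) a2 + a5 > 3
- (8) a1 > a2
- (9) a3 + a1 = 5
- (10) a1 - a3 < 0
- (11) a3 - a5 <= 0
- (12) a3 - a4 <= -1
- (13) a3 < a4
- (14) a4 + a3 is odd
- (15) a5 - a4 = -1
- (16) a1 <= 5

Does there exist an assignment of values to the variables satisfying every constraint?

Constraints 6, 8, 10, and 13 give a3 < a4, a4 ≤ a2, a2 < a1, a1 < a3. Chaining: a3 < a4 ≤ a2 < a1 < a3, which forces a3 < a3 — impossible.

Unsatisfiable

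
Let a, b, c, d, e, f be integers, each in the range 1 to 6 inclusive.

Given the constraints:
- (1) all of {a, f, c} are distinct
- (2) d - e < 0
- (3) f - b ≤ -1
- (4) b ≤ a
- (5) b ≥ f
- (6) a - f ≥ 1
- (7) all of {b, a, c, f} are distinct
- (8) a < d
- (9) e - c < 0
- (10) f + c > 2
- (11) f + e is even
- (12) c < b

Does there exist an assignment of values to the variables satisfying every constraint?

Unsatisfiable

Constraints 2, 4, 8, 9, and 12 give d < e, e < c, c < b, b ≤ a, a < d. Chaining: d < e < c < b ≤ a < d, which forces d < d — impossible.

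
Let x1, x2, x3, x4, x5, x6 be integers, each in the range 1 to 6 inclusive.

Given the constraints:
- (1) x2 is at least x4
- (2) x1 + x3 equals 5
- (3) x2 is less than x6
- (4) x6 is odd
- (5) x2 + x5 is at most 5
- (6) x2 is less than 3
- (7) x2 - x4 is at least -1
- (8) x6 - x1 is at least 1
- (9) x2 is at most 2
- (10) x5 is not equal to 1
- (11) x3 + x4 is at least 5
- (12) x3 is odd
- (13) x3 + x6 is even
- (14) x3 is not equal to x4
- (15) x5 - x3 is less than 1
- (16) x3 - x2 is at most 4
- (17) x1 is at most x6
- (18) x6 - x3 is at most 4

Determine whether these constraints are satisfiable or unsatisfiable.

Satisfiable

Try x1 = 2, x2 = 2, x3 = 3, x4 = 2, x5 = 3, x6 = 5.
Check constraint 2: x1 + x3 = 5; constraint 5: x2 + x5 = 5; constraint 7: x2 - x4 = 0. The remaining constraints are straightforward to verify.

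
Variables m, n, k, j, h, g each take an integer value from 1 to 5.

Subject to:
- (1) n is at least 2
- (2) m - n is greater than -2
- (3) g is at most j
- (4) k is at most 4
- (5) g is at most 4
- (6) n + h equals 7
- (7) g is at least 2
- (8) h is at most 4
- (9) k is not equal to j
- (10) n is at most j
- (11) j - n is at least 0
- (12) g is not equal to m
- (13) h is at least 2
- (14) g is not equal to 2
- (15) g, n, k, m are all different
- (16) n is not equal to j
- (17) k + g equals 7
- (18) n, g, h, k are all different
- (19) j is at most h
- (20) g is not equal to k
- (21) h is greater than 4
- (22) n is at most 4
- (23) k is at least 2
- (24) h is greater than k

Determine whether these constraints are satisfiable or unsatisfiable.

Constraints 1, 4, 5, 7, 8, 13, 22, and 23 confine each of n, g, h, k to the 3 values {2, …, 4}.
Constraint 18 requires all 4 of them to be distinct, but only 3 values are available — impossible by the pigeonhole principle.

Unsatisfiable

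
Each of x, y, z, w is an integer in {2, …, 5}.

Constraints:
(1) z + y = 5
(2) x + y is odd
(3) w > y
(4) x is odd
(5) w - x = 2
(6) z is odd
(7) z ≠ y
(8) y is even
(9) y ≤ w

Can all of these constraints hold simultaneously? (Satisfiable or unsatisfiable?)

Satisfiable

The assignment x = 3, y = 2, z = 3, w = 5 works:
  constraint 1 holds since z + y = 5.
  constraint 5 holds since w - x = 2.
The rest check out directly.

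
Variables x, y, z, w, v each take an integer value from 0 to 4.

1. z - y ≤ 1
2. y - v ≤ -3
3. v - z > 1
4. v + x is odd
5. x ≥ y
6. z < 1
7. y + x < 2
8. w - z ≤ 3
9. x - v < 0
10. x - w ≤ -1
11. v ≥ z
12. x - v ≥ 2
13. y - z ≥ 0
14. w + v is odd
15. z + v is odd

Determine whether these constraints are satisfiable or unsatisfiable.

Constraints 1, 2, 8, 10, and 12 give z − w ≥ -3, w − x ≥ 1, x − v ≥ 2, v − y ≥ 3, y − z ≥ -1.
Adding all 5 inequalities: the left sides telescope to 0, and the right sides sum to (-3) + 1 + 2 + 3 + (-1) = 2. So 0 ≥ 2, which is false.

Unsatisfiable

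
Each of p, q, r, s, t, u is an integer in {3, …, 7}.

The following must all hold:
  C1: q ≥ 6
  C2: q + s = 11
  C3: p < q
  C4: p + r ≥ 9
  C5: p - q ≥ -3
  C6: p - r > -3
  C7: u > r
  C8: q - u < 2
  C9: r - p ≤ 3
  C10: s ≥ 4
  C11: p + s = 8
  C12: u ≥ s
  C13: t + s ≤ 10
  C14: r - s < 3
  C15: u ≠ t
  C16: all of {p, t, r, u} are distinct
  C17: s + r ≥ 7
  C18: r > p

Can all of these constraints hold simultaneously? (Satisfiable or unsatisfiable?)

Satisfiable

Take p = 4, q = 7, r = 5, s = 4, t = 6, u = 7. Then constraint 2: q + s = 11; constraint 4: p + r = 9; constraint 5: p - q = -3, and every other listed constraint is also met.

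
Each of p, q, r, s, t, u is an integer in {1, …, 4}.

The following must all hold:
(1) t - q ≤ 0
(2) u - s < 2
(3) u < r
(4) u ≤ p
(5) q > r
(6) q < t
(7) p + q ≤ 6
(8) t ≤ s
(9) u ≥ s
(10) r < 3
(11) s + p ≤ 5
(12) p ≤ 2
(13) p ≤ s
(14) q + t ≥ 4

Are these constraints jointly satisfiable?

Unsatisfiable

Constraints 3, 5, 6, 8, and 9 give s ≤ u, u < r, r < q, q < t, t ≤ s. Chaining: s ≤ u < r < q < t ≤ s, which forces s < s — impossible.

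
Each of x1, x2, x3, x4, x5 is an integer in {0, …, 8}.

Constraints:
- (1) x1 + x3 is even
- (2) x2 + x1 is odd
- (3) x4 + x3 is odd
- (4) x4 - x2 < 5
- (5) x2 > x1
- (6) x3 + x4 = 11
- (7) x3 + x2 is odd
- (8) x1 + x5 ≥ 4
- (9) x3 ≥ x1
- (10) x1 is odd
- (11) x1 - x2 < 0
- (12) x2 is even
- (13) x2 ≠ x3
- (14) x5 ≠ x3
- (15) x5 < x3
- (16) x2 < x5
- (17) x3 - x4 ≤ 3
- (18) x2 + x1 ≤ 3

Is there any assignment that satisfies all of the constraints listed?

Satisfiable

Take x1 = 1, x2 = 2, x3 = 7, x4 = 4, x5 = 3. Then constraint 4: x4 - x2 = 2; constraint 6: x3 + x4 = 11, and every other listed constraint is also met.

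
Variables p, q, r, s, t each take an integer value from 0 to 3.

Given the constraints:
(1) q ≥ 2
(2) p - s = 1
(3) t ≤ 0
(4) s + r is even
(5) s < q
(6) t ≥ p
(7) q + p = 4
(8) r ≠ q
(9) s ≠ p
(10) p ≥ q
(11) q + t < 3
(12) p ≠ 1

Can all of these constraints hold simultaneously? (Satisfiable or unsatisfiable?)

Unsatisfiable

From constraints 1 and 10: p ≥ q and q ≥ 2, so p ≥ 2. From constraints 3 and 6: p ≤ t and t ≤ 0, so p ≤ 0. But 0 < 2, so no value of p works.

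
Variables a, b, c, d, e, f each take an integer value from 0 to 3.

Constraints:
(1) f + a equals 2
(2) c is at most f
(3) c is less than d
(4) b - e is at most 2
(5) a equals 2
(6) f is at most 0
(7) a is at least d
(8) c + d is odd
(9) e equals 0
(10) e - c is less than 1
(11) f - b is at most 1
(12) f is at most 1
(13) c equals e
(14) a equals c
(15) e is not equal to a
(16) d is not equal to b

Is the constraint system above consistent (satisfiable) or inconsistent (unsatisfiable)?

Constraint 5 fixes a = 2 and constraint 9 fixes e = 0. Constraints 13 and 14 give a = c = e, so a = e. But 2 ≠ 0 — contradiction.

Unsatisfiable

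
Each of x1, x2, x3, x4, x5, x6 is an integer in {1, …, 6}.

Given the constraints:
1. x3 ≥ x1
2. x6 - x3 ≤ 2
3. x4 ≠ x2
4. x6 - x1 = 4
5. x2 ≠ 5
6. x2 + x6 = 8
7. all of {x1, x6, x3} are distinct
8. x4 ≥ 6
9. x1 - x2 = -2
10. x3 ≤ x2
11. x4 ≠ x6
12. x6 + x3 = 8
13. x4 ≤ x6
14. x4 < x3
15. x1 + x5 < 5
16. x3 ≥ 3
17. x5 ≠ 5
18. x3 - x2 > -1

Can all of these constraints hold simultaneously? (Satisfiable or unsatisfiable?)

From constraints 10 and 16: x2 ≥ x3 ≥ 3. From constraints 8 and 13: x6 ≥ x4 ≥ 6. Hence x2 + x6 ≥ 9. But constraint 6 requires x2 + x6 = 8, and 8 < 9. Contradiction.

Unsatisfiable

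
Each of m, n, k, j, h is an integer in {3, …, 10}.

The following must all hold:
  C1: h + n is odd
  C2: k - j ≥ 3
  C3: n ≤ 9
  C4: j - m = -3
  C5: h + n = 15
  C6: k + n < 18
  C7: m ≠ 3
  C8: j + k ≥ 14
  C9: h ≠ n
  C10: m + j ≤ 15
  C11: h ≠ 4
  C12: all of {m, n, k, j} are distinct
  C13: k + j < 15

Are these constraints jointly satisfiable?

Setting (m, n, k, j, h) = (8, 6, 9, 5, 9) satisfies everything: constraint 2: k - j = 4; constraint 4: j - m = -3, and the others follow.

Satisfiable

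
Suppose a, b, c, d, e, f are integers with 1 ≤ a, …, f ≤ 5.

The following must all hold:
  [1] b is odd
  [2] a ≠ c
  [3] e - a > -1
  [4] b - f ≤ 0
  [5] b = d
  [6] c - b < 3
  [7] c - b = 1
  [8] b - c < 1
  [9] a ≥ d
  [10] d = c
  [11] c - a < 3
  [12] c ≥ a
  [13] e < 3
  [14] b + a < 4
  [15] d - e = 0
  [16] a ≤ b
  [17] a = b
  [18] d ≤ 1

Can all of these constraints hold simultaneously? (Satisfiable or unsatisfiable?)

From constraints 5, 10, and 17, a = b = d = c, so a = c. But constraint 2 says a ≠ c. Contradiction.

Unsatisfiable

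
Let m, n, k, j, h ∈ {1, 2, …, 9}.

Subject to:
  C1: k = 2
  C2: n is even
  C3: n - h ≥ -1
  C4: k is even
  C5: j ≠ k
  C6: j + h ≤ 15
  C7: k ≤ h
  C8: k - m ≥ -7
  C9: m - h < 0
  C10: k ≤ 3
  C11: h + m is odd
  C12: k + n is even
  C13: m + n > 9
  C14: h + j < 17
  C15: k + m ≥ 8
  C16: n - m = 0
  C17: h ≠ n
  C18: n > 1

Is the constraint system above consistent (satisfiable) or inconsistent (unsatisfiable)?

Try m = 6, n = 6, k = 2, j = 7, h = 7.
Check constraint 3: n - h = -1; constraint 6: j + h = 14; constraint 8: k - m = -4. The remaining constraints are straightforward to verify.

Satisfiable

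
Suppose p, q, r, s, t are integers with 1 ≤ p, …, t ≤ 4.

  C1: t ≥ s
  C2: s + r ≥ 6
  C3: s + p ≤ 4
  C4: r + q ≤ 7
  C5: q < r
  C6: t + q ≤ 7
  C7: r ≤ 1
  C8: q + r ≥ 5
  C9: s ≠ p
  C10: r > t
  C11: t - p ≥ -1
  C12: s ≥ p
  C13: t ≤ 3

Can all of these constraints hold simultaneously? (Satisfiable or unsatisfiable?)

Unsatisfiable

From constraints 1 and 13: s ≤ t ≤ 3. From constraint 7: r ≤ 1. Hence s + r ≤ 4. But constraint 2 requires s + r ≥ 6, and 6 > 4. Contradiction.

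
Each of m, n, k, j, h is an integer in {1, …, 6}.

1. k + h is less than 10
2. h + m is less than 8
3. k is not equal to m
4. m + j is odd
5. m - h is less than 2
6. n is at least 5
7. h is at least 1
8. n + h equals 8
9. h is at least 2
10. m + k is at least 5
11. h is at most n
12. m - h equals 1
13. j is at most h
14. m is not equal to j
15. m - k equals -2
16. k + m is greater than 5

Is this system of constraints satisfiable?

The assignment m = 3, n = 6, k = 5, j = 2, h = 2 works:
  constraint 1 holds since k + h = 7.
  constraint 2 holds since h + m = 5.
  constraint 5 holds since m - h = 1.
The rest check out directly.

Satisfiable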